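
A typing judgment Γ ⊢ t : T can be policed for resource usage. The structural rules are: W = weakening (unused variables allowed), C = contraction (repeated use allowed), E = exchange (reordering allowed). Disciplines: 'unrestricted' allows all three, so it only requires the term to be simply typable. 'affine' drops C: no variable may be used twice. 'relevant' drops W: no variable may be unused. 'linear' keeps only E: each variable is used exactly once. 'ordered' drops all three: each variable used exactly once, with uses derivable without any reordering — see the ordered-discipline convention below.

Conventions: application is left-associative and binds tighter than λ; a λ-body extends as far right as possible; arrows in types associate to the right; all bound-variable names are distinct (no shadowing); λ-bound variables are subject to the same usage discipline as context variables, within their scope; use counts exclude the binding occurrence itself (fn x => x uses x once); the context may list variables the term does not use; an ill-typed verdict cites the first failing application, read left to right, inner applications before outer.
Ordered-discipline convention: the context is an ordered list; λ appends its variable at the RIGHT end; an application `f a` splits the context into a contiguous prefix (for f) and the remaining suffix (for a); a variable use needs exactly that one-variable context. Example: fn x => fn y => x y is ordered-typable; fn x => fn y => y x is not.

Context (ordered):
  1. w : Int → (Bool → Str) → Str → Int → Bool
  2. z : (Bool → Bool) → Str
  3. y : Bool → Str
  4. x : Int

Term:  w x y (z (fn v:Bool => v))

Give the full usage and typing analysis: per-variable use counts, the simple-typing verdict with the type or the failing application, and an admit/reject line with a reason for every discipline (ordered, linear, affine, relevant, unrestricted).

counts: w: 1, z: 1, y: 1, x: 1, v (λ-bound): 1
order of uses: w, x, y, z, v
typing: well-typed — term : Int → Bool
ordered: ✗ — no ordered split (uses run w, x, y, z, v)
linear: ✓ — each of w, z, y, x, v used exactly once
affine: ✓ — no duplicate uses among w, z, y, x, v
relevant: ✓ — none of w, z, y, x, v goes unused
unrestricted: ✓ — type-checks (Int → Bool) and nothing is barred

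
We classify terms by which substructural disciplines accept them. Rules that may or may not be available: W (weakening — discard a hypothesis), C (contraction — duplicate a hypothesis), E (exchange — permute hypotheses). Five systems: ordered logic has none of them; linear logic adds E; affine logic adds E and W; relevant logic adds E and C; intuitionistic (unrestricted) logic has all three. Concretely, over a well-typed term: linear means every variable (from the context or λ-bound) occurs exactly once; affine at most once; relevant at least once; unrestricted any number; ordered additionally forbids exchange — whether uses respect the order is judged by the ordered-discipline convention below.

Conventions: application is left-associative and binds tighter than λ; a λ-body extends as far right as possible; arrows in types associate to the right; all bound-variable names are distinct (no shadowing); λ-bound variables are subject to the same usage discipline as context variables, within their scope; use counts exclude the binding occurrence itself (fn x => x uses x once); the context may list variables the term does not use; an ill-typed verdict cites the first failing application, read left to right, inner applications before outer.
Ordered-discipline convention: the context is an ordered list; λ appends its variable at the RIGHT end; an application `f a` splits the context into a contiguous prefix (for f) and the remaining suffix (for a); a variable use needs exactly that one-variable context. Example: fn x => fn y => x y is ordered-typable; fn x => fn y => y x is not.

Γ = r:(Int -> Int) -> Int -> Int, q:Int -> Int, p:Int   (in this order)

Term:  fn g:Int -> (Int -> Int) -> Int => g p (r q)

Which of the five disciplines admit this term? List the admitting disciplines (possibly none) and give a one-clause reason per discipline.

admitted in: linear, affine, relevant, unrestricted
counts: r: 1×; q: 1×; p: 1×; g (λ-bound): 1×
order of uses: g, p, r, q
typing: well-typed at (Int -> (Int -> Int) -> Int) -> Int
ordered ✗ (no contiguous prefix/suffix split fits g, p, r, q)
linear ✓ (exactly-once usage across r, q, p, g)
affine ✓ (none of r, q, p, g used more than once)
relevant ✓ (r, q, p, g: all used, weakening unneeded)
unrestricted ✓ (simply typable at (Int -> (Int -> Int) -> Int) -> Int; W, C, E all held)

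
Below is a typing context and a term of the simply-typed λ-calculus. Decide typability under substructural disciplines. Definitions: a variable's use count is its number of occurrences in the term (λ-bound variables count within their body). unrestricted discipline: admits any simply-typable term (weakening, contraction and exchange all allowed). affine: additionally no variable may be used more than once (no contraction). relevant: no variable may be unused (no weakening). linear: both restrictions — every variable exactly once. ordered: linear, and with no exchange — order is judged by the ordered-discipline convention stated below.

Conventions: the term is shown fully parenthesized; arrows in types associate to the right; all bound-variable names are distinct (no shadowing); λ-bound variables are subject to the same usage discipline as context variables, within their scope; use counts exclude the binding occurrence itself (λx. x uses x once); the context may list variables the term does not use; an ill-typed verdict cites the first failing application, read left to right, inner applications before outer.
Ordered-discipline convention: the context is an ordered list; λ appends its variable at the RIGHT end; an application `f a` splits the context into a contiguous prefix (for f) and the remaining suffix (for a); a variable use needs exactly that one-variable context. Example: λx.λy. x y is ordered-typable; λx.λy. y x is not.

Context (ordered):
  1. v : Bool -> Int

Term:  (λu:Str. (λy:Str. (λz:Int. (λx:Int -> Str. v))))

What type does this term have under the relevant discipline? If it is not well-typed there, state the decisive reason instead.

not well-typed under relevant — needs weakening: u, y, z, x unused
counts: v ×1, u [bound] ×0, y [bound] ×0, z [bound] ×0, x [bound] ×0
left-to-right use order: v
typing: the term checks, with type Str -> Str -> Int -> (Int -> Str) -> Bool -> Int
all disciplines: ordered ✗ · linear ✗ · affine ✓ · relevant ✗ · unrestricted ✓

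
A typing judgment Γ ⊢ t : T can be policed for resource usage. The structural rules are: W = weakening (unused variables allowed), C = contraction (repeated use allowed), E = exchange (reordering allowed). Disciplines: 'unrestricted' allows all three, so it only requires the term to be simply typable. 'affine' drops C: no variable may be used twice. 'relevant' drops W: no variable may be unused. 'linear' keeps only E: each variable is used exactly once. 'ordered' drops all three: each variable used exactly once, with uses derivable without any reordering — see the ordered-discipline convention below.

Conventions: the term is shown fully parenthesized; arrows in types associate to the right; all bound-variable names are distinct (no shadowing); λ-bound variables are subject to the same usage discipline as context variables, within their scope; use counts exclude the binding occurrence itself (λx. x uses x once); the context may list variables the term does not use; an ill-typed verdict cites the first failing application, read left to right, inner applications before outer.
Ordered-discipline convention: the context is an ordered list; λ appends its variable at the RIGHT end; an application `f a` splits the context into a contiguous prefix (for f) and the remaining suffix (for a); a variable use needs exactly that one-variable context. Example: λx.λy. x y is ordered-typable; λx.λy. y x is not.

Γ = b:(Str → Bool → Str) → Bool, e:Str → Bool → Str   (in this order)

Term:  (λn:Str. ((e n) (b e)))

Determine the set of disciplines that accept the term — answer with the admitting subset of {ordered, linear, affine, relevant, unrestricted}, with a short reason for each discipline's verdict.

admitting disciplines: relevant, unrestricted
counts: b: 1; e: 2; n [bound]: 1
order of uses: e, n, b, e
typing: well-typed — term : Str → Str
ordered ✗ (uses contraction: e ×2)
linear ✗ (uses contraction: e ×2)
affine ✗ (uses contraction: e ×2)
relevant ✓ (at least one use each (b, e, n))
unrestricted ✓ (simply typable at Str → Str; W, C, E all held)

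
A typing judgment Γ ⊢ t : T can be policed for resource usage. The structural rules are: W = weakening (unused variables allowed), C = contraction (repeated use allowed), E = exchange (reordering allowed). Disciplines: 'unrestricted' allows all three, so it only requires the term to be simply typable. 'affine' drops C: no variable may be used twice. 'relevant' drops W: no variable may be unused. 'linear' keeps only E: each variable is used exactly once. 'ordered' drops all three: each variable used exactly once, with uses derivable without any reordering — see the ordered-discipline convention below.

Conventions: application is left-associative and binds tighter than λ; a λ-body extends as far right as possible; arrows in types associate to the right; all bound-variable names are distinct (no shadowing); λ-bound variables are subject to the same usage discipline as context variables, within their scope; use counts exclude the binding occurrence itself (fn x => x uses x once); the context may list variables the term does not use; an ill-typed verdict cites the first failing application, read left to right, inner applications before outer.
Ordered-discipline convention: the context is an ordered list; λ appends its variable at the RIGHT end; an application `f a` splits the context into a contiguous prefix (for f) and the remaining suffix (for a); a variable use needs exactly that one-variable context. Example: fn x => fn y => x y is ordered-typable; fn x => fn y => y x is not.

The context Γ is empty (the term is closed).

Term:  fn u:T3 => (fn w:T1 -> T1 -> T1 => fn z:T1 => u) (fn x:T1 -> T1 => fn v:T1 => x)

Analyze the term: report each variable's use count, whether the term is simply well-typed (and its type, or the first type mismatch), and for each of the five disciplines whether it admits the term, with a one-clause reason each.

counts: u (λ-bound) ×1; w (λ-bound) ×0; z (λ-bound) ×0; x (λ-bound) ×1; v (λ-bound) ×0
use order (left to right): u, x
typing: ill-typed: an application expects T1 -> T1 -> T1 but receives (T1 -> T1) -> T1 -> T1 -> T1
ordered: ✗ — the type mismatch rejects it
linear: ✗ — not simply typable
affine: ✗ — fails simple typing
relevant: ✗ — a type mismatch blocks all five
unrestricted: ✗ — the type mismatch rejects it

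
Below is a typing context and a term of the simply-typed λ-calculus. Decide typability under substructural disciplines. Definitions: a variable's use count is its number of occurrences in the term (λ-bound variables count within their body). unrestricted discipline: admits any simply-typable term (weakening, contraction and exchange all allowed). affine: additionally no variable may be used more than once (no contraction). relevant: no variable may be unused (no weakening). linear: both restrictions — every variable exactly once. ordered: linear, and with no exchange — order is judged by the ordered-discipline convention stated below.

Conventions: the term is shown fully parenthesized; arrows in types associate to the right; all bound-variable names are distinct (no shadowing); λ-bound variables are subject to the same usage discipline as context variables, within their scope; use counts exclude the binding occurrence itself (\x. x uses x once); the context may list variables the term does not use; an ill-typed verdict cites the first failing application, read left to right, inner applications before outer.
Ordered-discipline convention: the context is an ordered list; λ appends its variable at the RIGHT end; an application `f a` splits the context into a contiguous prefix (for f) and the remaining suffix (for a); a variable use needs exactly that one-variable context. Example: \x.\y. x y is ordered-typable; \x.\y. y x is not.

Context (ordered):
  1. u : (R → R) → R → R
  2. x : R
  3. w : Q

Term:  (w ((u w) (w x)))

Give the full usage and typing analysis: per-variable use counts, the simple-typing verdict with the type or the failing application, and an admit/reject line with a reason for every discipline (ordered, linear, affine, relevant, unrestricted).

counts: u: 1×; x: 1×; w: 3×
uses in reading order: w, u, w, w, x
typing: ill-typed: an argument Q mismatches the expected R → R
ordered: ✗, the type mismatch rejects it
linear: ✗, not simply typable
affine: ✗, fails simple typing
relevant: ✗, a type mismatch blocks all five
unrestricted: ✗, the type mismatch rejects it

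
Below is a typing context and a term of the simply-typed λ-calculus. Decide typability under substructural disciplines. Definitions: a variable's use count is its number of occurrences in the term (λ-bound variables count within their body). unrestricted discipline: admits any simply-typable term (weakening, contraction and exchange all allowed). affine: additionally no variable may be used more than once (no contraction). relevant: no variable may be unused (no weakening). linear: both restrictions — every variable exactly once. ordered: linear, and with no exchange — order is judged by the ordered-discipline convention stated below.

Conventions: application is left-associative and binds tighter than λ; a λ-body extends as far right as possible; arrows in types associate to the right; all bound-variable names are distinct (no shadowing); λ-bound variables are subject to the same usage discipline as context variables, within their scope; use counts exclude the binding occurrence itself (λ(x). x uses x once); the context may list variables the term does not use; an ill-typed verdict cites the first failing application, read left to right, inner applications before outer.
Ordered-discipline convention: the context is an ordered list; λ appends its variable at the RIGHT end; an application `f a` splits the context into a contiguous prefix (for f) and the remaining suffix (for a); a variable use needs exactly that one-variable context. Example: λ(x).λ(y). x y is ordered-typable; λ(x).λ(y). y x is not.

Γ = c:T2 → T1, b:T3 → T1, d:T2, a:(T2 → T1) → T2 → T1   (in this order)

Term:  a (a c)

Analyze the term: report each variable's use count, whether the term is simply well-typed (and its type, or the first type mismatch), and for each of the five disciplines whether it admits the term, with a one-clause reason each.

usage: c: 1×, b: 0×, d: 0×, a: 2×
order of uses: a, a, c
typing: well-typed at T2 → T1
ordered: ✗ — a ×2 used more than once (contraction); unused: b, d — weakening required
linear: ✗ — a ×2 used more than once (contraction); unused: b, d — weakening required
affine: ✗ — a ×2 used more than once (contraction)
relevant: ✗ — unused: b, d — weakening required
unrestricted: ✓ — type-checks (T2 → T1) and nothing is barred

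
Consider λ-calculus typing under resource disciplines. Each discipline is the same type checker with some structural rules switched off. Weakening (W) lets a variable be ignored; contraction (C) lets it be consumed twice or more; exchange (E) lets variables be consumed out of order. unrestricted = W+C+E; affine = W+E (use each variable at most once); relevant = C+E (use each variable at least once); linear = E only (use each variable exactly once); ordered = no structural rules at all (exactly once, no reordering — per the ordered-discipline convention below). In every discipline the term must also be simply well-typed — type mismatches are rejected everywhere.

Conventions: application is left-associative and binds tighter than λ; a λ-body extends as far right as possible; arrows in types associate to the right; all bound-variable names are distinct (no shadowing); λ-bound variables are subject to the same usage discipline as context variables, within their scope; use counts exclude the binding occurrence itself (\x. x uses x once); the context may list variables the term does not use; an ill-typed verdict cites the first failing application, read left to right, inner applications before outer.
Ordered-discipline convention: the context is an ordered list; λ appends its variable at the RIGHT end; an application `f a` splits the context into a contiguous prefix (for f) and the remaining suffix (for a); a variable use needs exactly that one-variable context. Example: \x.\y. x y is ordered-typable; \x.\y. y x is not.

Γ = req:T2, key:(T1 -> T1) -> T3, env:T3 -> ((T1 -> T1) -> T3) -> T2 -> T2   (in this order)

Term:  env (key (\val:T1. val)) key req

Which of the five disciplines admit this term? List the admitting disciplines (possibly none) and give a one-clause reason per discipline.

admitting disciplines: relevant, unrestricted
use counts: req: 1×, key: 2×, env: 1×, val (bound): 1×
use order (left to right): env, key, val, key, req
typing: ✓ — T2
ordered: ✗, repeated use of key ×2
linear: ✗, repeated use of key ×2
affine: ✗, repeated use of key ×2
relevant: ✓, every one of req, key, env, val appears
unrestricted: ✓, type-checks (T2) and nothing is barred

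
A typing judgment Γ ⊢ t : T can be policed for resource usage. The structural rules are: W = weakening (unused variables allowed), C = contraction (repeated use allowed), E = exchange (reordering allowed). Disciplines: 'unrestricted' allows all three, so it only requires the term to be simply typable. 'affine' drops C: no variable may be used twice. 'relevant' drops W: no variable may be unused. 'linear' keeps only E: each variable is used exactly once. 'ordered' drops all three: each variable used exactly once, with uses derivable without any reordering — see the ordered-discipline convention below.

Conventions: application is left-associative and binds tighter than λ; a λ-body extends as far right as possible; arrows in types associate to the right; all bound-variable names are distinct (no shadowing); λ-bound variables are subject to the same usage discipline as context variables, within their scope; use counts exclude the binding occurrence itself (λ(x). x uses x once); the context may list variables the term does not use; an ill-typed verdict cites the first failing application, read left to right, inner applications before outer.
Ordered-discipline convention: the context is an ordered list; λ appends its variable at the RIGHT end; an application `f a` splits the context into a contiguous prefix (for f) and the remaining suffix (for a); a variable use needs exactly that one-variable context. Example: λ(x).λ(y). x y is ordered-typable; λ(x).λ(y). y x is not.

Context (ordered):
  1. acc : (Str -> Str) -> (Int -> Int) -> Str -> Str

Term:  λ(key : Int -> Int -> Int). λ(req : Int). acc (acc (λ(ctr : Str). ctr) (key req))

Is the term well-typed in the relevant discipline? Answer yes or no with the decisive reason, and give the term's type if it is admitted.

yes — acc, key, req, ctr: all used, weakening unneeded; term : (Int -> Int -> Int) -> Int -> (Int -> Int) -> Str -> Str
usage: acc ×2, key [bound] ×1, req [bound] ×1, ctr [bound] ×1
order of uses: acc, acc, ctr, key, req
typing: well-typed at (Int -> Int -> Int) -> Int -> (Int -> Int) -> Str -> Str
across the five disciplines: ordered ✗ | linear ✗ | affine ✗ | relevant ✓ | unrestricted ✓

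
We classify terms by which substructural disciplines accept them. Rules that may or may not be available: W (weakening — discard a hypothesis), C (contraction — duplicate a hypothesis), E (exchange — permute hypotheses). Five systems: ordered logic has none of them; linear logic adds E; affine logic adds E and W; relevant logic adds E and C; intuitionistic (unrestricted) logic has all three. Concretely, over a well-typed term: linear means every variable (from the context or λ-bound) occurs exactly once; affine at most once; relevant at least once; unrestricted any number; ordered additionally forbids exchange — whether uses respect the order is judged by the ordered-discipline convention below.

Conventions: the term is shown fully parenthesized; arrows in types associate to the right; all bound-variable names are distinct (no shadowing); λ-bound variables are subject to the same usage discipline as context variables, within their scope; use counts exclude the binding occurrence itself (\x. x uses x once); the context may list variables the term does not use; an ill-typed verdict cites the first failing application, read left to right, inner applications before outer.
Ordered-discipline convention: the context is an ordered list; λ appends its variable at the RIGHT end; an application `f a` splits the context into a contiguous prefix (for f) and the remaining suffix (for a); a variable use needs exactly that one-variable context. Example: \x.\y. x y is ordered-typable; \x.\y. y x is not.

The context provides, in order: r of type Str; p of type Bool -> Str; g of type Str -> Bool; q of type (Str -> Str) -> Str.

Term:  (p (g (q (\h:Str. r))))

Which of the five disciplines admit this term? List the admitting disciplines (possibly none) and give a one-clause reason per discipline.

accepted by: affine, unrestricted
variable uses: r ×1, p ×1, g ×1, q ×1, h [bound] ×0
order of uses: p, g, q, r
typing: ✓ — Str
ordered ✗ (unused: h — weakening required)
linear ✗ (unused: h — weakening required)
affine ✓ (at most one use each (r, p, g, q, h))
relevant ✗ (unused: h — weakening required)
unrestricted ✓ (well-typed at Str; no restrictions here)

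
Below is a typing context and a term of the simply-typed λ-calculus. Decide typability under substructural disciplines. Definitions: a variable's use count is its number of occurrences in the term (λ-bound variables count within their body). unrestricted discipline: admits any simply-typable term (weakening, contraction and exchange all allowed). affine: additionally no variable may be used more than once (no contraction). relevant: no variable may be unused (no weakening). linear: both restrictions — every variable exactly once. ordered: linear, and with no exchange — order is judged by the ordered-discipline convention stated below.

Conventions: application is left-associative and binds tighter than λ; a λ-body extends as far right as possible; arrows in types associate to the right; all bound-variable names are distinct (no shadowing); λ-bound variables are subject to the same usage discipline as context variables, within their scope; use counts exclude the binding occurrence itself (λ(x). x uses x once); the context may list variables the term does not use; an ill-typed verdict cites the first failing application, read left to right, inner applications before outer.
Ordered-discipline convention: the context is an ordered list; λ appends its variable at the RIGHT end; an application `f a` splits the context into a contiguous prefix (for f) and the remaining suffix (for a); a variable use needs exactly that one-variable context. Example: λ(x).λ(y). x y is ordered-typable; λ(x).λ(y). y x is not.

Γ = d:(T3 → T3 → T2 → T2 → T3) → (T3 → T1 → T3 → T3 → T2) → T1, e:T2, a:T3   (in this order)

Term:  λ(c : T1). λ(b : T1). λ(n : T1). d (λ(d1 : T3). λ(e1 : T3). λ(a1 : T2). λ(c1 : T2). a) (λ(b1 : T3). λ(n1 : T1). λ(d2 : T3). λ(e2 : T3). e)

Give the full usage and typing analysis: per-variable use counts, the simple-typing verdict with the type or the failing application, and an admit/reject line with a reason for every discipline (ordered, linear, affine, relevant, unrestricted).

variable uses: d: 1; e: 1; a: 1; c [bound]: 0; b [bound]: 0; n [bound]: 0; d1 [bound]: 0; e1 [bound]: 0; a1 [bound]: 0; c1 [bound]: 0; b1 [bound]: 0; n1 [bound]: 0; d2 [bound]: 0; e2 [bound]: 0
left-to-right use order: d, a, e
typing: well-typed — term : T1 → T1 → T1 → T1
ordered: ✗ — c, b, n, d1, e1, a1, c1, b1, n1, d2, e2 never used (weakening)
linear: ✗ — c, b, n, d1, e1, a1, c1, b1, n1, d2, e2 never used (weakening)
affine: ✓ — d, e, a, c, b, n, d1, e1, a1, c1, b1, n1, d2, e2: no repeats, contraction unneeded
relevant: ✗ — c, b, n, d1, e1, a1, c1, b1, n1, d2, e2 never used (weakening)
unrestricted: ✓ — type-checks (T1 → T1 → T1 → T1) and nothing is barred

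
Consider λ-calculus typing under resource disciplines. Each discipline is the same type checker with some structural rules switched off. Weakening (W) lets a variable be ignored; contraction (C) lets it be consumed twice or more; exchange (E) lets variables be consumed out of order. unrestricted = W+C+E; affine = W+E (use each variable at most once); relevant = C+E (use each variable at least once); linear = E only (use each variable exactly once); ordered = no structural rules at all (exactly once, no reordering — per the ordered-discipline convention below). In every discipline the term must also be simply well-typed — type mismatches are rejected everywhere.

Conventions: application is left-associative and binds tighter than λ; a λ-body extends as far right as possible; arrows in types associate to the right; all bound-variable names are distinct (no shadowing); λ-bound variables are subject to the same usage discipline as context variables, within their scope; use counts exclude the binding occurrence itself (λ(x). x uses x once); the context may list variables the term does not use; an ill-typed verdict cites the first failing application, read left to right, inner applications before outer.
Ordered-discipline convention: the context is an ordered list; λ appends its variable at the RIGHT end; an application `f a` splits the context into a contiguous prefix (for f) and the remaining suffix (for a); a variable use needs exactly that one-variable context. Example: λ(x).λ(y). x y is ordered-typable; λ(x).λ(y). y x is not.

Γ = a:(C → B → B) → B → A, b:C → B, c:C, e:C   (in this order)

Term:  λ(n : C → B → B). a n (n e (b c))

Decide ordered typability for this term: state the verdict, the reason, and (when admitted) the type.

no — n ×2 used more than once (contraction)
counts: a: 1×; b: 1×; c: 1×; e: 1×; n [bound]: 2×
uses in reading order: a, n, n, e, b, c
typing: the term checks, with type (C → B → B) → A
across the five disciplines: ordered ✗, linear ✗, affine ✗, relevant ✓, unrestricted ✓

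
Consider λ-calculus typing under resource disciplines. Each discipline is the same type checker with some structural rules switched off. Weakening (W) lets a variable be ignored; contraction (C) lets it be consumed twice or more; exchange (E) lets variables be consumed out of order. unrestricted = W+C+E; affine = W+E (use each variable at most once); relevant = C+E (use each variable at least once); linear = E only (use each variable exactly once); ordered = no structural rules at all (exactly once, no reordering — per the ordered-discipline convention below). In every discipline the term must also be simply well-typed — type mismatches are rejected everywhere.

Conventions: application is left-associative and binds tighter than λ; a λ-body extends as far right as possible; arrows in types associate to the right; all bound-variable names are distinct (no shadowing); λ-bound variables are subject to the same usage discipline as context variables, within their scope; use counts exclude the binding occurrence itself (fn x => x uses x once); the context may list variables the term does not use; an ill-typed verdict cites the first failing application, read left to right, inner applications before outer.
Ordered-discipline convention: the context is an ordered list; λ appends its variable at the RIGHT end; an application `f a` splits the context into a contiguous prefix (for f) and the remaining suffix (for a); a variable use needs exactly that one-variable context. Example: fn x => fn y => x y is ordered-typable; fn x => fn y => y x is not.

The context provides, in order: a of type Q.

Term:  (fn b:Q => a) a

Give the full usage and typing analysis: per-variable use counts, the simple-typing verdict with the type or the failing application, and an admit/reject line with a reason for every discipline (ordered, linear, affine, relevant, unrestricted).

usage: a: 2×; b (bound): 0×
order of uses: a, a
typing: well-typed at Q
ordered: ✗, uses contraction: a ×2; b never used (weakening)
linear: ✗, uses contraction: a ×2; b never used (weakening)
affine: ✗, uses contraction: a ×2
relevant: ✗, b never used (weakening)
unrestricted: ✓, well-typed at Q; no restrictions here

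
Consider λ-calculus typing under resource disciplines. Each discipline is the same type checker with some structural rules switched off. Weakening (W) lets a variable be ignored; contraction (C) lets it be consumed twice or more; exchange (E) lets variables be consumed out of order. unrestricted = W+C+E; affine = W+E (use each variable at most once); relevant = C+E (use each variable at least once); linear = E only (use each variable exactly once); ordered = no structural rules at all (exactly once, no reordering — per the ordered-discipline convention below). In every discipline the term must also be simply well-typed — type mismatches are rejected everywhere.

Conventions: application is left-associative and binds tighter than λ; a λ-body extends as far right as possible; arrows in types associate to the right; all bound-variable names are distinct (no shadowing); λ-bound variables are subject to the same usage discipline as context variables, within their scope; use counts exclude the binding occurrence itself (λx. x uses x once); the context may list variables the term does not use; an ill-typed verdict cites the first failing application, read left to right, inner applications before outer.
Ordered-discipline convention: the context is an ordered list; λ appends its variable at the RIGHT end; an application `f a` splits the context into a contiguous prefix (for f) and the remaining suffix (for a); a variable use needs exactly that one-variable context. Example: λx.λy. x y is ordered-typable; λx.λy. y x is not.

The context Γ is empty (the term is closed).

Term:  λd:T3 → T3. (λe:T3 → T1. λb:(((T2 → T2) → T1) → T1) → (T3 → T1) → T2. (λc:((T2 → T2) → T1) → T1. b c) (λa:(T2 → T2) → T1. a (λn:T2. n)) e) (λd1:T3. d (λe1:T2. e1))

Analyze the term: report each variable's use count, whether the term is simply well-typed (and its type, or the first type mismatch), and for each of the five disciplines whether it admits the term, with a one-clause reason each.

usage: d (bound): 1; e (bound): 1; b (bound): 1; c (bound): 1; a (bound): 1; n (bound): 1; d1 (bound): 0; e1 (bound): 1
uses in reading order: b, c, a, n, e, d, e1
typing: ill-typed: an argument T2 → T2 mismatches the expected T3
ordered ✗ (fails simple typing)
linear ✗ (a type mismatch blocks all five)
affine ✗ (the type mismatch rejects it)
relevant ✗ (not simply typable)
unrestricted ✗ (fails simple typing)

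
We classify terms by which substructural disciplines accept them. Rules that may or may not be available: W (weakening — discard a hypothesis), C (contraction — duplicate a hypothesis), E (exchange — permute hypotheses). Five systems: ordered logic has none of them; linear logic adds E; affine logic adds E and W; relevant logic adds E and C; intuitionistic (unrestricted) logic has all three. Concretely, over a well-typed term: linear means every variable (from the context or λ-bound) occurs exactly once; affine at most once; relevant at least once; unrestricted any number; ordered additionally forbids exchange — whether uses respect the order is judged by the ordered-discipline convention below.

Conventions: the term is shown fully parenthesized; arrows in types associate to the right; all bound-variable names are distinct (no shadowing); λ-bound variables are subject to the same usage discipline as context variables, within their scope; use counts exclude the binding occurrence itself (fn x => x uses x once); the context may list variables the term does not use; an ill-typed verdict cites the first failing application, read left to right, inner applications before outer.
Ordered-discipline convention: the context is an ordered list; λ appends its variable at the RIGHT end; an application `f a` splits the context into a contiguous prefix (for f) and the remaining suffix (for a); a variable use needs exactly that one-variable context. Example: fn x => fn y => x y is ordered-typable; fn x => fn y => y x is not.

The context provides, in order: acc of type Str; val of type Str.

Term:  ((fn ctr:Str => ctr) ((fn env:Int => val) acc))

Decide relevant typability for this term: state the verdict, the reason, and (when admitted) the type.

no — fails simple typing
use counts: acc=1, val=1, ctr [bound]=1, env [bound]=0
uses in reading order: ctr, val, acc
typing: ill-typed: an argument Str mismatches the expected Int
summary: ordered ✗ | linear ✗ | affine ✗ | relevant ✗ | unrestricted ✗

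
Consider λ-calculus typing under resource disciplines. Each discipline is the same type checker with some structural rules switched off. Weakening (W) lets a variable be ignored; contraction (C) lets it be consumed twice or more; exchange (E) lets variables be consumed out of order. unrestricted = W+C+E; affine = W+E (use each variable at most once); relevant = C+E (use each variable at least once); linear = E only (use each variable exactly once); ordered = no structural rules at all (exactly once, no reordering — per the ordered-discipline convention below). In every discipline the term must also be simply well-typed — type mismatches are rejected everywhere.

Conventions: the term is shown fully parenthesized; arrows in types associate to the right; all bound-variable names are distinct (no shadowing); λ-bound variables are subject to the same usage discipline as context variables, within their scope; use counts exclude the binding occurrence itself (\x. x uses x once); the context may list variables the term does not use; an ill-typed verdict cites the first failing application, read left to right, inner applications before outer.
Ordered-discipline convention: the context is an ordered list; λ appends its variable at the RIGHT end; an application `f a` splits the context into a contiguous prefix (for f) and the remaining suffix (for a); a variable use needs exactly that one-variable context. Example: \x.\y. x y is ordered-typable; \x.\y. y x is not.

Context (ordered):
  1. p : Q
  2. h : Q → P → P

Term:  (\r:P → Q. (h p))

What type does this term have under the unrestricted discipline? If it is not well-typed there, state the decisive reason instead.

term : (P → Q) → P → P
variable uses: p: 1, h: 1, r (λ-bound): 0
use order (left to right): h, p
typing: ✓ — (P → Q) → P → P
all disciplines: ordered ✗ | linear ✗ | affine ✓ | relevant ✗ | unrestricted ✓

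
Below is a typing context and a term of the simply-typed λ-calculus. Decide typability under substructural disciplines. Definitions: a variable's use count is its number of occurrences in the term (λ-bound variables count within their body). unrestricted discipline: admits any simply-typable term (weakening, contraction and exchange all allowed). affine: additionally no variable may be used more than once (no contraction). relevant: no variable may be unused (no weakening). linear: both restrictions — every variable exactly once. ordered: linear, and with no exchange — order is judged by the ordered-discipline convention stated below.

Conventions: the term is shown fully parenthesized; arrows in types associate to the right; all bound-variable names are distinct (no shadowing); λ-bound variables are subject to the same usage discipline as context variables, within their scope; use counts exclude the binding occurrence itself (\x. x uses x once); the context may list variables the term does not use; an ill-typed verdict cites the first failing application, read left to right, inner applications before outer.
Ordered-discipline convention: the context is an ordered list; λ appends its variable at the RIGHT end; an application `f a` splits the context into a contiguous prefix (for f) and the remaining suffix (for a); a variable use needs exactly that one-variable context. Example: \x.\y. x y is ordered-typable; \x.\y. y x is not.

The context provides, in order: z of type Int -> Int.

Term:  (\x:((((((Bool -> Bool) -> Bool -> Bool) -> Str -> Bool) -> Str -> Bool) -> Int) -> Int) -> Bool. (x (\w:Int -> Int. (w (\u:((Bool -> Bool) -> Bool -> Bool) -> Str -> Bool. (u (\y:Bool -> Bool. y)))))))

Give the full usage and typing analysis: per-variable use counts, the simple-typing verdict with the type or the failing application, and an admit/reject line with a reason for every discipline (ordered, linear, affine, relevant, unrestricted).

counts: z: 0; x [bound]: 1; w [bound]: 1; u [bound]: 1; y [bound]: 1
left-to-right use order: x, w, u, y
typing: ill-typed: an application expects Int but receives (((Bool -> Bool) -> Bool -> Bool) -> Str -> Bool) -> Str -> Bool
ordered ✗ (the type mismatch rejects it)
linear ✗ (not simply typable)
affine ✗ (fails simple typing)
relevant ✗ (a type mismatch blocks all five)
unrestricted ✗ (the type mismatch rejects it)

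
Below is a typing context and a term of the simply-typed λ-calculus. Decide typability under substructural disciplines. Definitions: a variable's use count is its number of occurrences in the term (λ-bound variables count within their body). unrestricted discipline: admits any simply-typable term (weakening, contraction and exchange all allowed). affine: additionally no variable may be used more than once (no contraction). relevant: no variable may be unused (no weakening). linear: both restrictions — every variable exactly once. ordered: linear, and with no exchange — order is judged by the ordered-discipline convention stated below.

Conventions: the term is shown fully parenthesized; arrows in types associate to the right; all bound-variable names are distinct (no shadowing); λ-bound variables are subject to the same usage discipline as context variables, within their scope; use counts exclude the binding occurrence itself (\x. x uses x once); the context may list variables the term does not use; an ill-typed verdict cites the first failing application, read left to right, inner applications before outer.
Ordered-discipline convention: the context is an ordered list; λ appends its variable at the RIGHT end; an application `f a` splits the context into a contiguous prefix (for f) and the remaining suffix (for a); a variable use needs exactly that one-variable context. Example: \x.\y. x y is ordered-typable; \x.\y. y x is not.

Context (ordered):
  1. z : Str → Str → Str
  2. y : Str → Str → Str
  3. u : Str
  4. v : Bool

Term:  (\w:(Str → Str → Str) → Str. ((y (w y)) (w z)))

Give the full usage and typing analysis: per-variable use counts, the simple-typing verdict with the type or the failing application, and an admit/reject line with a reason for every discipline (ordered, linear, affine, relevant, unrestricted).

use counts: z: 1; y: 2; u: 0; v: 0; w [bound]: 2
uses in reading order: y, w, y, w, z
typing: the term checks, with type ((Str → Str → Str) → Str) → Str
ordered ✗ (uses contraction: y ×2, w ×2; unused: u, v — weakening required)
linear ✗ (uses contraction: y ×2, w ×2; unused: u, v — weakening required)
affine ✗ (uses contraction: y ×2, w ×2)
relevant ✗ (unused: u, v — weakening required)
unrestricted ✓ (type-checks (((Str → Str → Str) → Str) → Str) and nothing is barred)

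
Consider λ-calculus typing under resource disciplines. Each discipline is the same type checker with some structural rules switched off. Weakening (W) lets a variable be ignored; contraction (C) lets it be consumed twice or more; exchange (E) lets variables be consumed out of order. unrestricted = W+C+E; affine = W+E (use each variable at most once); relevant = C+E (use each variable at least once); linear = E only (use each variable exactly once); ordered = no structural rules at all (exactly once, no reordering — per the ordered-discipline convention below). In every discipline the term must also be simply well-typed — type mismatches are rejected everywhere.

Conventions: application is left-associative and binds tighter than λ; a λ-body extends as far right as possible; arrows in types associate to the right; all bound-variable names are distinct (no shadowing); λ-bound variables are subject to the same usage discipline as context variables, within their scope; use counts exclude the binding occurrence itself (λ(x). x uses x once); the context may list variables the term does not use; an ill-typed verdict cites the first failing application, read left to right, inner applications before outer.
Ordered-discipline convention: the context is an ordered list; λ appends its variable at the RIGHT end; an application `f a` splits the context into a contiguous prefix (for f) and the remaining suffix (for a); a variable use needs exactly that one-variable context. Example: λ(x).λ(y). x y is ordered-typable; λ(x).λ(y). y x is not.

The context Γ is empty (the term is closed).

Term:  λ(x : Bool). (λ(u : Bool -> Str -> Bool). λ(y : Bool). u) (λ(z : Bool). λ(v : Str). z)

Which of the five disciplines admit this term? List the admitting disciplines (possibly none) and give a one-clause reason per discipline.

admitting disciplines: affine, unrestricted
use counts: x (bound) ×0, u (bound) ×1, y (bound) ×0, z (bound) ×1, v (bound) ×0
order of uses: u, z
typing: well-typed — term : Bool -> Bool -> Bool -> Str -> Bool
ordered ✗ (x, y, v left unused)
linear ✗ (x, y, v left unused)
affine ✓ (x, u, y, z, v: no repeats, contraction unneeded)
relevant ✗ (x, y, v left unused)
unrestricted ✓ (type-checks (Bool -> Bool -> Bool -> Str -> Bool) and nothing is barred)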